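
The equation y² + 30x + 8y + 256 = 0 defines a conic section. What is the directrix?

x = -1/2

Only y is squared. Complete the square in y: (y + 4)² = -30(x + 8).
Vertex (-8, -4); 4p = -30 so p = -15/2. Opens left.
Directrix is the vertical line x = h − p = -8 − (-15/2) = -1/2.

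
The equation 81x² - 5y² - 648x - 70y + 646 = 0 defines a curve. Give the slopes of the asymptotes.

9√5/5 and -9√5/5

81(x² - 8x) -5(y² + 14y) = -646
81(x - 4)² -5(y + 7)² = -646 + 1296 - 245 = 405
Dividing both sides by 405: (x - 4)²/5 - (y + 7)²/81 = 1
Hyperbola, center (4, -7), transverse axis horizontal; a² = 5, b² = 81.
For a horizontal hyperbola the asymptotes have slope ±b/a.
Here that is ±9/√5 = ±9√5/5.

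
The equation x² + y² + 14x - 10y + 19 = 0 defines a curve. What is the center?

Collect terms: (x² + 14x) + (y² - 10y) = -19
Complete the square: (x + 7)² + (y - 5)² = -19 + 49 + 25 = 55
So (x + 7)² + (y - 5)² = 55.
Circle centered at (-7, 5) with r² = 55.

(-7, 5)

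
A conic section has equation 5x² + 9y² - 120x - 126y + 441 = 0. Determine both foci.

Group: 5(x² - 24x) + 9(y² - 14y) = -441
5(x - 12)² + 9(y - 7)² = -441 + 720 + 441 = 720
Divide by 720: (x - 12)²/144 + (y - 7)²/80 = 1
Ellipse, center (12, 7), major axis horizontal; a² = 144, b² = 80.
c² = a² - b² = 144 - 80 = 64, so c = 8.
Foci lie on the horizontal axis through the center: (h ± c, k).

(4, 7) and (20, 7)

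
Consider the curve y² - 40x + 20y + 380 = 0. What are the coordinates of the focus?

Only y is squared. Complete the square in y: (y + 10)² = 40(x - 7).
Vertex (7, -10); 4p = 40 so p = 10. Opens right.
Focus is p units from the vertex along the axis: (h + p, k).

(17, -10)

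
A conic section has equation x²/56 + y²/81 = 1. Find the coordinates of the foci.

Center (0, 0). The larger denominator 81 sits under the y-term, so the major axis is vertical; a² = 81, b² = 56.
c² = a² - b² = 81 - 56 = 25, so c = 5.
Foci lie on the vertical axis through the center: (h, k ± c).

(0, -5) and (0, 5)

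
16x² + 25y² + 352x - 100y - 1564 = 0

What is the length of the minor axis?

24

16(x² + 22x) + 25(y² - 4y) = 1564
Completing the square gives 16(x + 11)² + 25(y - 2)² = 1564 + 1936 + 100 = 3600.
Divide through by 3600 to get (x + 11)²/225 + (y - 2)²/144 = 1.
Ellipse, center (-11, 2), major axis horizontal; a² = 225, b² = 144.
b² = 144 so b = 12; the minor axis has length 2b = 24.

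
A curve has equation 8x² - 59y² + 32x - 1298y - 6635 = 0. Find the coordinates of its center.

(-2, -11)

Rearranging, 8(x² + 4x) -59(y² + 22y) = 6635.
Completing the square gives 8(x + 2)² -59(y + 11)² = 6635 + 32 - 7139 = -472.
Divide through by -472 to get (y + 11)²/8 - (x + 2)²/59 = 1.
Hyperbola with center (-2, -11).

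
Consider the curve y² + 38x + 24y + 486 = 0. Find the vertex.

Only y is squared. Complete the square in y: (y + 12)² = -38(x + 9).
Vertex (-9, -12); 4p = -38 so p = -19/2. Opens left.

(-9, -12)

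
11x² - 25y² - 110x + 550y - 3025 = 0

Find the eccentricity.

e = 6/5

Collect terms: 11(x² - 10x) -25(y² - 22y) = 3025
Complete the square in x and y: 11(x - 5)² -25(y - 11)² = 3025 + 275 - 3025 = 275
Divide by 275: (x - 5)²/25 - (y - 11)²/11 = 1
Hyperbola, center (5, 11), transverse axis horizontal; a² = 25, b² = 11.
c² = a² + b² = 36, so c = 6.
e = c/a = 6/5.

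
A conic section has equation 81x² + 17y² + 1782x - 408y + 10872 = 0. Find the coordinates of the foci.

(-11, 4) and (-11, 20)

Group: 81(x² + 22x) + 17(y² - 24y) = -10872
81(x + 11)² + 17(y - 12)² = -10872 + 9801 + 2448 = 1377
Divide through by 1377 to get (x + 11)²/17 + (y - 12)²/81 = 1.
Ellipse, center (-11, 12), major axis vertical; a² = 81, b² = 17.
c² = a² - b² = 81 - 17 = 64, so c = 8.
Foci lie on the vertical axis through the center: (h, k ± c).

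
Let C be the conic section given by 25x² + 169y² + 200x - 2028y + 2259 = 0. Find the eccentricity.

e = 12/13

Group: 25(x² + 8x) + 169(y² - 12y) = -2259
Complete the square: 25(x + 4)² + 169(y - 6)² = -2259 + 400 + 6084 = 4225
Dividing both sides by 4225: (x + 4)²/169 + (y - 6)²/25 = 1
Ellipse, center (-4, 6), major axis horizontal; a² = 169, b² = 25.
c² = a² - b² = 144, so c = 12.
e = c/a = 12/13.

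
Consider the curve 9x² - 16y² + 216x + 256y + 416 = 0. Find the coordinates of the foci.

Rearranging, 9(x² + 24x) -16(y² - 16y) = -416.
Complete the square in x and y: 9(x + 12)² -16(y - 8)² = -416 + 1296 - 1024 = -144
Divide through by -144 to get (y - 8)²/9 - (x + 12)²/16 = 1.
Hyperbola, center (-12, 8), transverse axis vertical; a² = 9, b² = 16.
c² = a² + b² = 9 + 16 = 25, so c = 5.
Foci lie on the vertical axis through the center: (h, k ± c).

(-12, 3) and (-12, 13)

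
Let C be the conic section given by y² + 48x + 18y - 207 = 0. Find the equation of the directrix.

Only y is squared. Complete the square in y: (y + 9)² = -48(x - 6).
Vertex (6, -9); 4p = -48 so p = -12. Opens left.
Directrix is the vertical line x = h − p = 6 − (-12) = 18.

x = 18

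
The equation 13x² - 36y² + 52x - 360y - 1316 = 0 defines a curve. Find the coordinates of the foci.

Collect terms: 13(x² + 4x) -36(y² + 10y) = 1316
Completing the square gives 13(x + 2)² -36(y + 5)² = 1316 + 52 - 900 = 468.
Divide by 468: (x + 2)²/36 - (y + 5)²/13 = 1
Hyperbola, center (-2, -5), transverse axis horizontal; a² = 36, b² = 13.
c² = a² + b² = 36 + 13 = 49, so c = 7.
Foci lie on the horizontal axis through the center: (h ± c, k).

(-9, -5) and (5, -5)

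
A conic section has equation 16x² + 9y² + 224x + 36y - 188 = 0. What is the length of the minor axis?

6√7

Group: 16(x² + 14x) + 9(y² + 4y) = 188
Complete the square: 16(x + 7)² + 9(y + 2)² = 188 + 784 + 36 = 1008
Dividing both sides by 1008: (x + 7)²/63 + (y + 2)²/112 = 1
Ellipse, center (-7, -2), major axis vertical; a² = 112, b² = 63.
b² = 63 so b = 3√7; the minor axis has length 2b = 6√7.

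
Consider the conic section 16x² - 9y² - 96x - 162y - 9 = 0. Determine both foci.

(3, -19) and (3, 1)

16(x² - 6x) -9(y² + 18y) = 9
Complete the square: 16(x - 3)² -9(y + 9)² = 9 + 144 - 729 = -576
Dividing both sides by -576: (y + 9)²/64 - (x - 3)²/36 = 1
Hyperbola, center (3, -9), transverse axis vertical; a² = 64, b² = 36.
c² = a² + b² = 64 + 36 = 100, so c = 10.
Foci lie on the vertical axis through the center: (h, k ± c).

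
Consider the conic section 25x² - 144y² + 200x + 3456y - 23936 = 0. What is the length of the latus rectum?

Collect terms: 25(x² + 8x) -144(y² - 24y) = 23936
Completing the square gives 25(x + 4)² -144(y - 12)² = 23936 + 400 - 20736 = 3600.
Divide by 3600: (x + 4)²/144 - (y - 12)²/25 = 1
Hyperbola, center (-4, 12), transverse axis horizontal; a² = 144, b² = 25.
Latus rectum length = 2b²/a = 2·25/12 = 25/6.

25/6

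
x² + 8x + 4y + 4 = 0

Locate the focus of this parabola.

Only x is squared. Complete the square in x: (x + 4)² = -4(y - 3).
Vertex (-4, 3); 4p = -4 so p = -1. Opens down.
Focus is p units from the vertex along the axis: (h, k + p).

(-4, 2)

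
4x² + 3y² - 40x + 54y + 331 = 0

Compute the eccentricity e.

e = 1/2

Group the x- and y-terms: 4(x² - 10x) + 3(y² + 18y) = -331
4(x - 5)² + 3(y + 9)² = -331 + 100 + 243 = 12
Dividing both sides by 12: (x - 5)²/3 + (y + 9)²/4 = 1
Ellipse, center (5, -9), major axis vertical; a² = 4, b² = 3.
c² = a² - b² = 1, so c = 1.
e = c/a = 1/2.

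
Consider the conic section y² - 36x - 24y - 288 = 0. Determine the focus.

Only y is squared. Complete the square in y: (y - 12)² = 36(x + 12).
Vertex (-12, 12); 4p = 36 so p = 9. Opens right.
Focus is p units from the vertex along the axis: (h + p, k).

(-3, 12)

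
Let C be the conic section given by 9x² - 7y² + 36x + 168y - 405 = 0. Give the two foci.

(-2, 0) and (-2, 24)

Rearranging, 9(x² + 4x) -7(y² - 24y) = 405.
Completing the square gives 9(x + 2)² -7(y - 12)² = 405 + 36 - 1008 = -567.
Divide through by -567 to get (y - 12)²/81 - (x + 2)²/63 = 1.
Hyperbola, center (-2, 12), transverse axis vertical; a² = 81, b² = 63.
c² = a² + b² = 81 + 63 = 144, so c = 12.
Foci lie on the vertical axis through the center: (h, k ± c).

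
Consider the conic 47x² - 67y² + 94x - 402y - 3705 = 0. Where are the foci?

Group: 47(x² + 2x) -67(y² + 6y) = 3705
Complete the square: 47(x + 1)² -67(y + 3)² = 3705 + 47 - 603 = 3149
Divide through by 3149 to get (x + 1)²/67 - (y + 3)²/47 = 1.
Hyperbola, center (-1, -3), transverse axis horizontal; a² = 67, b² = 47.
c² = a² + b² = 67 + 47 = 114, so c = √114.
Foci lie on the horizontal axis through the center: (h ± c, k).

(-1 - √114, -3) and (-1 + √114, -3)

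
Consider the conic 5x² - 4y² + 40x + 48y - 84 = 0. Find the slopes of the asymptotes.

Rearranging, 5(x² + 8x) -4(y² - 12y) = 84.
5(x + 4)² -4(y - 6)² = 84 + 80 - 144 = 20
Divide by 20: (x + 4)²/4 - (y - 6)²/5 = 1
Hyperbola, center (-4, 6), transverse axis horizontal; a² = 4, b² = 5.
For a horizontal hyperbola the asymptotes have slope ±b/a.
Here that is ±√5/2.

√5/2 and -√5/2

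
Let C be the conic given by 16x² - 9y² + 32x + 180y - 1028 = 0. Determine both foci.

(-6, 10) and (4, 10)

Group the x- and y-terms: 16(x² + 2x) -9(y² - 20y) = 1028
Complete the square in x and y: 16(x + 1)² -9(y - 10)² = 1028 + 16 - 900 = 144
Divide through by 144 to get (x + 1)²/9 - (y - 10)²/16 = 1.
Hyperbola, center (-1, 10), transverse axis horizontal; a² = 9, b² = 16.
c² = a² + b² = 9 + 16 = 25, so c = 5.
Foci lie on the horizontal axis through the center: (h ± c, k).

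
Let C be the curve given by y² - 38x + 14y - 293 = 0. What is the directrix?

Only y is squared. Complete the square in y: (y + 7)² = 38(x + 9).
Vertex (-9, -7); 4p = 38 so p = 19/2. Opens right.
Directrix is the vertical line x = h − p = -9 − (19/2) = -37/2.

x = -37/2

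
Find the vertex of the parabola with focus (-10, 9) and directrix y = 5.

(-10, 7)

The vertex is the midpoint between the focus and the directrix along the axis of symmetry.
Axis is vertical (directrix is horizontal). Vertex y-coordinate = (9 + 5)/2 = 7; x-coordinate = -10.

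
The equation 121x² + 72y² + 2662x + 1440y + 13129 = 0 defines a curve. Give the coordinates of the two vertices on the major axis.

(-11, -21) and (-11, 1)

121(x² + 22x) + 72(y² + 20y) = -13129
Complete the square: 121(x + 11)² + 72(y + 10)² = -13129 + 14641 + 7200 = 8712
Dividing both sides by 8712: (x + 11)²/72 + (y + 10)²/121 = 1
Ellipse, center (-11, -10), major axis vertical; a² = 121, b² = 72.
a = 11. Vertices at (h, k ± a).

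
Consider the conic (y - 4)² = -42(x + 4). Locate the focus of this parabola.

Vertex (-4, 4); 4p = -42 so p = -21/2. Opens left.
Focus is p units from the vertex along the axis: (h + p, k).

(-29/2, 4)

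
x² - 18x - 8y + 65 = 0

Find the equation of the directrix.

y = -4

Only x is squared. Complete the square in x: (x - 9)² = 8(y + 2).
Vertex (9, -2); 4p = 8 so p = 2. Opens up.
Directrix is the horizontal line y = k − p = -2 − (2) = -4.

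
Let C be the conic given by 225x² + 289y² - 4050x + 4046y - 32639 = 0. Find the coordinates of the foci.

Group: 225(x² - 18x) + 289(y² + 14y) = 32639
225(x - 9)² + 289(y + 7)² = 32639 + 18225 + 14161 = 65025
Divide through by 65025 to get (x - 9)²/289 + (y + 7)²/225 = 1.
Ellipse, center (9, -7), major axis horizontal; a² = 289, b² = 225.
c² = a² - b² = 289 - 225 = 64, so c = 8.
Foci lie on the horizontal axis through the center: (h ± c, k).

(1, -7) and (17, -7)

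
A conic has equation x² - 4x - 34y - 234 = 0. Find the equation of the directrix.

Only x is squared. Complete the square in x: (x - 2)² = 34(y + 7).
Vertex (2, -7); 4p = 34 so p = 17/2. Opens up.
Directrix is the horizontal line y = k − p = -7 − (17/2) = -31/2.

y = -31/2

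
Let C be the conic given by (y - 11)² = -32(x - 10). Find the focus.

Vertex (10, 11); 4p = -32 so p = -8. Opens left.
Focus is p units from the vertex along the axis: (h + p, k).

(2, 11)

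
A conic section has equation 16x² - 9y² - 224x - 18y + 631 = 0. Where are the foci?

(2, -1) and (12, -1)

Rearranging, 16(x² - 14x) -9(y² + 2y) = -631.
Complete the square in x and y: 16(x - 7)² -9(y + 1)² = -631 + 784 - 9 = 144
Dividing both sides by 144: (x - 7)²/9 - (y + 1)²/16 = 1
Hyperbola, center (7, -1), transverse axis horizontal; a² = 9, b² = 16.
c² = a² + b² = 9 + 16 = 25, so c = 5.
Foci lie on the horizontal axis through the center: (h ± c, k).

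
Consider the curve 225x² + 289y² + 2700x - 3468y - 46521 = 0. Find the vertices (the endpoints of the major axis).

Rearranging, 225(x² + 12x) + 289(y² - 12y) = 46521.
Complete the square: 225(x + 6)² + 289(y - 6)² = 46521 + 8100 + 10404 = 65025
Dividing both sides by 65025: (x + 6)²/289 + (y - 6)²/225 = 1
Ellipse, center (-6, 6), major axis horizontal; a² = 289, b² = 225.
a = 17. Vertices at (h ± a, k).

(-23, 6) and (11, 6)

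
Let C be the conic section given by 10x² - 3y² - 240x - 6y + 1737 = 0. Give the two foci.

(12, -1 - √130) and (12, -1 + √130)

Collect terms: 10(x² - 24x) -3(y² + 2y) = -1737
10(x - 12)² -3(y + 1)² = -1737 + 1440 - 3 = -300
Divide by -300: (y + 1)²/100 - (x - 12)²/30 = 1
Hyperbola, center (12, -1), transverse axis vertical; a² = 100, b² = 30.
c² = a² + b² = 100 + 30 = 130, so c = √130.
Foci lie on the vertical axis through the center: (h, k ± c).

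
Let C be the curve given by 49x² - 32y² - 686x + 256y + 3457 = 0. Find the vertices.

Group the x- and y-terms: 49(x² - 14x) -32(y² - 8y) = -3457
49(x - 7)² -32(y - 4)² = -3457 + 2401 - 512 = -1568
Divide by -1568: (y - 4)²/49 - (x - 7)²/32 = 1
Hyperbola, center (7, 4), transverse axis vertical; a² = 49, b² = 32.
a = 7. Vertices at (h, k ± a).

(7, -3) and (7, 11)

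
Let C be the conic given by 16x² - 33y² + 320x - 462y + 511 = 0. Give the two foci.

(-10, -14) and (-10, 0)

Group the x- and y-terms: 16(x² + 20x) -33(y² + 14y) = -511
16(x + 10)² -33(y + 7)² = -511 + 1600 - 1617 = -528
Divide by -528: (y + 7)²/16 - (x + 10)²/33 = 1
Hyperbola, center (-10, -7), transverse axis vertical; a² = 16, b² = 33.
c² = a² + b² = 16 + 33 = 49, so c = 7.
Foci lie on the vertical axis through the center: (h, k ± c).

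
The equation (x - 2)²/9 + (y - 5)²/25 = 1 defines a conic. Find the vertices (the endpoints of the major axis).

Center (2, 5). The larger denominator 25 sits under the y-term, so the major axis is vertical; a² = 25, b² = 9.
a = 5. Vertices at (h, k ± a).

(2, 0) and (2, 10)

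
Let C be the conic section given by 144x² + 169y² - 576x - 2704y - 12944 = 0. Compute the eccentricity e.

Group the x- and y-terms: 144(x² - 4x) + 169(y² - 16y) = 12944
Completing the square gives 144(x - 2)² + 169(y - 8)² = 12944 + 576 + 10816 = 24336.
Dividing both sides by 24336: (x - 2)²/169 + (y - 8)²/144 = 1
Ellipse, center (2, 8), major axis horizontal; a² = 169, b² = 144.
c² = a² - b² = 25, so c = 5.
e = c/a = 5/13.

e = 5/13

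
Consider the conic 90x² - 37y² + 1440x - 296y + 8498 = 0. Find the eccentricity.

e = √1270/30

Rearranging, 90(x² + 16x) -37(y² + 8y) = -8498.
Complete the square in x and y: 90(x + 8)² -37(y + 4)² = -8498 + 5760 - 592 = -3330
Divide by -3330: (y + 4)²/90 - (x + 8)²/37 = 1
Hyperbola, center (-8, -4), transverse axis vertical; a² = 90, b² = 37.
c² = a² + b² = 127, so c = √127.
e = c/a = √127/3√10 = √1270/30.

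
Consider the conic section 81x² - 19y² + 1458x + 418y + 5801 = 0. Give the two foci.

(-9, 1) and (-9, 21)

Group: 81(x² + 18x) -19(y² - 22y) = -5801
Completing the square gives 81(x + 9)² -19(y - 11)² = -5801 + 6561 - 2299 = -1539.
Dividing both sides by -1539: (y - 11)²/81 - (x + 9)²/19 = 1
Hyperbola, center (-9, 11), transverse axis vertical; a² = 81, b² = 19.
c² = a² + b² = 81 + 19 = 100, so c = 10.
Foci lie on the vertical axis through the center: (h, k ± c).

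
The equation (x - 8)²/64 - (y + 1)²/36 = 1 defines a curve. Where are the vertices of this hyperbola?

Center (8, -1). The positive term is the x-term, so the transverse axis is horizontal; a² = 64, b² = 36.
a = 8. Vertices at (h ± a, k).

(0, -1) and (16, -1)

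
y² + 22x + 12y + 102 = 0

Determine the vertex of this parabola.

(-3, -6)

Only y is squared. Complete the square in y: (y + 6)² = -22(x + 3).
Vertex (-3, -6); 4p = -22 so p = -11/2. Opens left.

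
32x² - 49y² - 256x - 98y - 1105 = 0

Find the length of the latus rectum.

Collect terms: 32(x² - 8x) -49(y² + 2y) = 1105
Complete the square: 32(x - 4)² -49(y + 1)² = 1105 + 512 - 49 = 1568
Divide through by 1568 to get (x - 4)²/49 - (y + 1)²/32 = 1.
Hyperbola, center (4, -1), transverse axis horizontal; a² = 49, b² = 32.
Latus rectum length = 2b²/a = 2·32/7 = 64/7.

64/7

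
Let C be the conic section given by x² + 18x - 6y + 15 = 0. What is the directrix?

Only x is squared. Complete the square in x: (x + 9)² = 6(y + 11).
Vertex (-9, -11); 4p = 6 so p = 3/2. Opens up.
Directrix is the horizontal line y = k − p = -11 − (3/2) = -25/2.

y = -25/2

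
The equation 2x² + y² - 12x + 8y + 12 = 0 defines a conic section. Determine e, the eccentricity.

Group: 2(x² - 6x) + (y² + 8y) = -12
Complete the square: 2(x - 3)² + (y + 4)² = -12 + 18 + 16 = 22
Dividing both sides by 22: (x - 3)²/11 + (y + 4)²/22 = 1
Ellipse, center (3, -4), major axis vertical; a² = 22, b² = 11.
c² = a² - b² = 11, so c = √11.
e = c/a = √11/√22 = √2/2.

e = √2/2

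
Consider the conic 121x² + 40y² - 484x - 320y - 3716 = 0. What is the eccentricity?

121(x² - 4x) + 40(y² - 8y) = 3716
Complete the square: 121(x - 2)² + 40(y - 4)² = 3716 + 484 + 640 = 4840
Dividing both sides by 4840: (x - 2)²/40 + (y - 4)²/121 = 1
Ellipse, center (2, 4), major axis vertical; a² = 121, b² = 40.
c² = a² - b² = 81, so c = 9.
e = c/a = 9/11.

e = 9/11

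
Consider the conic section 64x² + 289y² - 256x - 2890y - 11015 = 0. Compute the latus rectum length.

Rearranging, 64(x² - 4x) + 289(y² - 10y) = 11015.
Complete the square in x and y: 64(x - 2)² + 289(y - 5)² = 11015 + 256 + 7225 = 18496
Divide by 18496: (x - 2)²/289 + (y - 5)²/64 = 1
Ellipse, center (2, 5), major axis horizontal; a² = 289, b² = 64.
Latus rectum length = 2b²/a = 2·64/17 = 128/17.

128/17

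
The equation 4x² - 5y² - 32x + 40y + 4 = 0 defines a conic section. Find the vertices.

(4, 2) and (4, 6)

Group the x- and y-terms: 4(x² - 8x) -5(y² - 8y) = -4
Complete the square: 4(x - 4)² -5(y - 4)² = -4 + 64 - 80 = -20
Divide through by -20 to get (y - 4)²/4 - (x - 4)²/5 = 1.
Hyperbola, center (4, 4), transverse axis vertical; a² = 4, b² = 5.
a = 2. Vertices at (h, k ± a).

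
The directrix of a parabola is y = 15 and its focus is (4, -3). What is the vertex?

(4, 6)

The vertex is the midpoint between the focus and the directrix along the axis of symmetry.
Axis is vertical (directrix is horizontal). Vertex y-coordinate = (-3 + 15)/2 = 6; x-coordinate = 4.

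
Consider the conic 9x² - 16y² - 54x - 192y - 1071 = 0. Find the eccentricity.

Group the x- and y-terms: 9(x² - 6x) -16(y² + 12y) = 1071
Completing the square gives 9(x - 3)² -16(y + 6)² = 1071 + 81 - 576 = 576.
Divide by 576: (x - 3)²/64 - (y + 6)²/36 = 1
Hyperbola, center (3, -6), transverse axis horizontal; a² = 64, b² = 36.
c² = a² + b² = 100, so c = 10.
e = c/a = 10/8 = 5/4.

e = 5/4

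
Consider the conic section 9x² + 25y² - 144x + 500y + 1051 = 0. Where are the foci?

Group: 9(x² - 16x) + 25(y² + 20y) = -1051
Completing the square gives 9(x - 8)² + 25(y + 10)² = -1051 + 576 + 2500 = 2025.
Divide by 2025: (x - 8)²/225 + (y + 10)²/81 = 1
Ellipse, center (8, -10), major axis horizontal; a² = 225, b² = 81.
c² = a² - b² = 225 - 81 = 144, so c = 12.
Foci lie on the horizontal axis through the center: (h ± c, k).

(-4, -10) and (20, -10)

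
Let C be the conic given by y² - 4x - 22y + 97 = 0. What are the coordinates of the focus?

(-5, 11)

Only y is squared. Complete the square in y: (y - 11)² = 4(x + 6).
Vertex (-6, 11); 4p = 4 so p = 1. Opens right.
Focus is p units from the vertex along the axis: (h + p, k).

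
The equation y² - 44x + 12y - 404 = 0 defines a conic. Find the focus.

Only y is squared. Complete the square in y: (y + 6)² = 44(x + 10).
Vertex (-10, -6); 4p = 44 so p = 11. Opens right.
Focus is p units from the vertex along the axis: (h + p, k).

(1, -6)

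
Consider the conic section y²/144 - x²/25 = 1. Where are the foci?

(0, -13) and (0, 13)

Center (0, 0). The positive term is the y-term, so the transverse axis is vertical; a² = 144, b² = 25.
c² = a² + b² = 144 + 25 = 169, so c = 13.
Foci lie on the vertical axis through the center: (h, k ± c).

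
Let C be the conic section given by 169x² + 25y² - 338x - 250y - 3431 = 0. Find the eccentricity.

e = 12/13

Group: 169(x² - 2x) + 25(y² - 10y) = 3431
Completing the square gives 169(x - 1)² + 25(y - 5)² = 3431 + 169 + 625 = 4225.
Dividing both sides by 4225: (x - 1)²/25 + (y - 5)²/169 = 1
Ellipse, center (1, 5), major axis vertical; a² = 169, b² = 25.
c² = a² - b² = 144, so c = 12.
e = c/a = 12/13.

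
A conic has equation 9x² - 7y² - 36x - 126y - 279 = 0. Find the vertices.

(2, -15) and (2, -3)

9(x² - 4x) -7(y² + 18y) = 279
Completing the square gives 9(x - 2)² -7(y + 9)² = 279 + 36 - 567 = -252.
Dividing both sides by -252: (y + 9)²/36 - (x - 2)²/28 = 1
Hyperbola, center (2, -9), transverse axis vertical; a² = 36, b² = 28.
a = 6. Vertices at (h, k ± a).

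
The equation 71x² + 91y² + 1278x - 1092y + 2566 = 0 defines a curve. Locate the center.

Collect terms: 71(x² + 18x) + 91(y² - 12y) = -2566
Completing the square gives 71(x + 9)² + 91(y - 6)² = -2566 + 5751 + 3276 = 6461.
Divide by 6461: (x + 9)²/91 + (y - 6)²/71 = 1
Ellipse with center (-9, 6).

(-9, 6)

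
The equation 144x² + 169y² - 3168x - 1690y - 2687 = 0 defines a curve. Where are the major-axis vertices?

(-2, 5) and (24, 5)

Group: 144(x² - 22x) + 169(y² - 10y) = 2687
144(x - 11)² + 169(y - 5)² = 2687 + 17424 + 4225 = 24336
Dividing both sides by 24336: (x - 11)²/169 + (y - 5)²/144 = 1
Ellipse, center (11, 5), major axis horizontal; a² = 169, b² = 144.
a = 13. Vertices at (h ± a, k).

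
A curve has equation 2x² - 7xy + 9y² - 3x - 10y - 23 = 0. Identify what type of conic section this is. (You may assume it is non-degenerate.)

ellipse

A = 2, B = -7, C = 9.
Discriminant B² − 4AC = (-7)² − 4·2·9 = -23.
B² − 4AC < 0 ⇒ ellipse.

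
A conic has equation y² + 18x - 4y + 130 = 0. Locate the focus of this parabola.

Only y is squared. Complete the square in y: (y - 2)² = -18(x + 7).
Vertex (-7, 2); 4p = -18 so p = -9/2. Opens left.
Focus is p units from the vertex along the axis: (h + p, k).

(-23/2, 2)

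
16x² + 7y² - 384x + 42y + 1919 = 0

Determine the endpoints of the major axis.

16(x² - 24x) + 7(y² + 6y) = -1919
16(x - 12)² + 7(y + 3)² = -1919 + 2304 + 63 = 448
Dividing both sides by 448: (x - 12)²/28 + (y + 3)²/64 = 1
Ellipse, center (12, -3), major axis vertical; a² = 64, b² = 28.
a = 8. Vertices at (h, k ± a).

(12, -11) and (12, 5)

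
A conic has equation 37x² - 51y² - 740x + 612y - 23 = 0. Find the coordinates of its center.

(10, 6)

Group the x- and y-terms: 37(x² - 20x) -51(y² - 12y) = 23
Complete the square: 37(x - 10)² -51(y - 6)² = 23 + 3700 - 1836 = 1887
Dividing both sides by 1887: (x - 10)²/51 - (y - 6)²/37 = 1
Hyperbola with center (10, 6).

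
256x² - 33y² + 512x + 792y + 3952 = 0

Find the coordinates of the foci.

Group the x- and y-terms: 256(x² + 2x) -33(y² - 24y) = -3952
Complete the square in x and y: 256(x + 1)² -33(y - 12)² = -3952 + 256 - 4752 = -8448
Divide by -8448: (y - 12)²/256 - (x + 1)²/33 = 1
Hyperbola, center (-1, 12), transverse axis vertical; a² = 256, b² = 33.
c² = a² + b² = 256 + 33 = 289, so c = 17.
Foci lie on the vertical axis through the center: (h, k ± c).

(-1, -5) and (-1, 29)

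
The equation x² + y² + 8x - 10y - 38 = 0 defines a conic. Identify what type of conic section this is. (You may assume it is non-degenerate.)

No xy term. Coefficients of x² and y² are A = 1, C = 1.
A = C (same sign) ⇒ circle.

circle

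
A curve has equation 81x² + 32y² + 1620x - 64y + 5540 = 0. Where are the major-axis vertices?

(-10, -8) and (-10, 10)

Rearranging, 81(x² + 20x) + 32(y² - 2y) = -5540.
Complete the square in x and y: 81(x + 10)² + 32(y - 1)² = -5540 + 8100 + 32 = 2592
Dividing both sides by 2592: (x + 10)²/32 + (y - 1)²/81 = 1
Ellipse, center (-10, 1), major axis vertical; a² = 81, b² = 32.
a = 9. Vertices at (h, k ± a).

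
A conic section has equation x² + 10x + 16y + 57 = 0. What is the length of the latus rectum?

Only x is squared. Complete the square in x: (x + 5)² = -16(y + 2).
Vertex (-5, -2); 4p = -16 so p = -4. Opens down.
Latus rectum length = |4p| = 16.

16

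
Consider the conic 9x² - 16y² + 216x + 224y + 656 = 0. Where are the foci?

Rearranging, 9(x² + 24x) -16(y² - 14y) = -656.
Completing the square gives 9(x + 12)² -16(y - 7)² = -656 + 1296 - 784 = -144.
Dividing both sides by -144: (y - 7)²/9 - (x + 12)²/16 = 1
Hyperbola, center (-12, 7), transverse axis vertical; a² = 9, b² = 16.
c² = a² + b² = 9 + 16 = 25, so c = 5.
Foci lie on the vertical axis through the center: (h, k ± c).

(-12, 2) and (-12, 12)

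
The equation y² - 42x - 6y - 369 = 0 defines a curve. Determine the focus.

Only y is squared. Complete the square in y: (y - 3)² = 42(x + 9).
Vertex (-9, 3); 4p = 42 so p = 21/2. Opens right.
Focus is p units from the vertex along the axis: (h + p, k).

(3/2, 3)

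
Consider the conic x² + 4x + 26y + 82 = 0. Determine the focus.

(-2, -19/2)

Only x is squared. Complete the square in x: (x + 2)² = -26(y + 3).
Vertex (-2, -3); 4p = -26 so p = -13/2. Opens down.
Focus is p units from the vertex along the axis: (h, k + p).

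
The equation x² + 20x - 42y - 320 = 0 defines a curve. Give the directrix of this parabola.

Only x is squared. Complete the square in x: (x + 10)² = 42(y + 10).
Vertex (-10, -10); 4p = 42 so p = 21/2. Opens up.
Directrix is the horizontal line y = k − p = -10 − (21/2) = -41/2.

y = -41/2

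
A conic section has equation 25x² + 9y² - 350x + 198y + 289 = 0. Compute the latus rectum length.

54/5

Group: 25(x² - 14x) + 9(y² + 22y) = -289
Completing the square gives 25(x - 7)² + 9(y + 11)² = -289 + 1225 + 1089 = 2025.
Divide by 2025: (x - 7)²/81 + (y + 11)²/225 = 1
Ellipse, center (7, -11), major axis vertical; a² = 225, b² = 81.
Latus rectum length = 2b²/a = 2·81/15 = 54/5.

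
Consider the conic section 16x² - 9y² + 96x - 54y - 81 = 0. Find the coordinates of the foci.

Group: 16(x² + 6x) -9(y² + 6y) = 81
Complete the square: 16(x + 3)² -9(y + 3)² = 81 + 144 - 81 = 144
Dividing both sides by 144: (x + 3)²/9 - (y + 3)²/16 = 1
Hyperbola, center (-3, -3), transverse axis horizontal; a² = 9, b² = 16.
c² = a² + b² = 9 + 16 = 25, so c = 5.
Foci lie on the horizontal axis through the center: (h ± c, k).

(-8, -3) and (2, -3)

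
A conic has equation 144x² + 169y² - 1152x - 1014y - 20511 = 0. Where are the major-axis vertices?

Group the x- and y-terms: 144(x² - 8x) + 169(y² - 6y) = 20511
144(x - 4)² + 169(y - 3)² = 20511 + 2304 + 1521 = 24336
Divide by 24336: (x - 4)²/169 + (y - 3)²/144 = 1
Ellipse, center (4, 3), major axis horizontal; a² = 169, b² = 144.
a = 13. Vertices at (h ± a, k).

(-9, 3) and (17, 3)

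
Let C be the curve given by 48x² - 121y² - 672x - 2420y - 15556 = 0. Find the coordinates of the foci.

48(x² - 14x) -121(y² + 20y) = 15556
48(x - 7)² -121(y + 10)² = 15556 + 2352 - 12100 = 5808
Divide by 5808: (x - 7)²/121 - (y + 10)²/48 = 1
Hyperbola, center (7, -10), transverse axis horizontal; a² = 121, b² = 48.
c² = a² + b² = 121 + 48 = 169, so c = 13.
Foci lie on the horizontal axis through the center: (h ± c, k).

(-6, -10) and (20, -10)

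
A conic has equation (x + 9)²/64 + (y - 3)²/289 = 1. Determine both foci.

(-9, -12) and (-9, 18)

Center (-9, 3). The larger denominator 289 sits under the y-term, so the major axis is vertical; a² = 289, b² = 64.
c² = a² - b² = 289 - 64 = 225, so c = 15.
Foci lie on the vertical axis through the center: (h, k ± c).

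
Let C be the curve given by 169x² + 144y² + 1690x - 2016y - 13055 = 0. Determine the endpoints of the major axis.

Group: 169(x² + 10x) + 144(y² - 14y) = 13055
169(x + 5)² + 144(y - 7)² = 13055 + 4225 + 7056 = 24336
Divide through by 24336 to get (x + 5)²/144 + (y - 7)²/169 = 1.
Ellipse, center (-5, 7), major axis vertical; a² = 169, b² = 144.
a = 13. Vertices at (h, k ± a).

(-5, -6) and (-5, 20)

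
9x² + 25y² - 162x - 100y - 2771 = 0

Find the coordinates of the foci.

(-7, 2) and (25, 2)

Collect terms: 9(x² - 18x) + 25(y² - 4y) = 2771
9(x - 9)² + 25(y - 2)² = 2771 + 729 + 100 = 3600
Divide by 3600: (x - 9)²/400 + (y - 2)²/144 = 1
Ellipse, center (9, 2), major axis horizontal; a² = 400, b² = 144.
c² = a² - b² = 400 - 144 = 256, so c = 16.
Foci lie on the horizontal axis through the center: (h ± c, k).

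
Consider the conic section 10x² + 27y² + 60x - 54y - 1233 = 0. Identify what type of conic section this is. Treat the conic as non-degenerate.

ellipse

No xy term. Coefficients of x² and y² are A = 10, C = 27.
A and C have the same sign but A ≠ C ⇒ ellipse.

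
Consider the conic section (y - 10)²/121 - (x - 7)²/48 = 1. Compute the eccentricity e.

Center (7, 10). The positive term is the y-term, so the transverse axis is vertical; a² = 121, b² = 48.
c² = a² + b² = 169, so c = 13.
e = c/a = 13/11.

e = 13/11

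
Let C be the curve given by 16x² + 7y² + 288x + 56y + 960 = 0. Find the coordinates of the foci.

(-9, -10) and (-9, 2)

Group the x- and y-terms: 16(x² + 18x) + 7(y² + 8y) = -960
Complete the square in x and y: 16(x + 9)² + 7(y + 4)² = -960 + 1296 + 112 = 448
Dividing both sides by 448: (x + 9)²/28 + (y + 4)²/64 = 1
Ellipse, center (-9, -4), major axis vertical; a² = 64, b² = 28.
c² = a² - b² = 64 - 28 = 36, so c = 6.
Foci lie on the vertical axis through the center: (h, k ± c).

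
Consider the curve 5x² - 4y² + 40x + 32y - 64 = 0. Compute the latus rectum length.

Group: 5(x² + 8x) -4(y² - 8y) = 64
Complete the square in x and y: 5(x + 4)² -4(y - 4)² = 64 + 80 - 64 = 80
Divide by 80: (x + 4)²/16 - (y - 4)²/20 = 1
Hyperbola, center (-4, 4), transverse axis horizontal; a² = 16, b² = 20.
Latus rectum length = 2b²/a = 2·20/4 = 10.

10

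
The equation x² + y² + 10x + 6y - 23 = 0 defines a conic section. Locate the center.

(-5, -3)

Collect terms: (x² + 10x) + (y² + 6y) = 23
Completing the square gives (x + 5)² + (y + 3)² = 23 + 25 + 9 = 57.
So (x + 5)² + (y + 3)² = 57.
Circle centered at (-5, -3) with r² = 57.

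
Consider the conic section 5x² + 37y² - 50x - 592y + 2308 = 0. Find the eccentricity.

Collect terms: 5(x² - 10x) + 37(y² - 16y) = -2308
Complete the square: 5(x - 5)² + 37(y - 8)² = -2308 + 125 + 2368 = 185
Dividing both sides by 185: (x - 5)²/37 + (y - 8)²/5 = 1
Ellipse, center (5, 8), major axis horizontal; a² = 37, b² = 5.
c² = a² - b² = 32, so c = 4√2.
e = c/a = 4√2/√37 = 4√74/37.

e = 4√74/37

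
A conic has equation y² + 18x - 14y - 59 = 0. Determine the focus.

(3/2, 7)

Only y is squared. Complete the square in y: (y - 7)² = -18(x - 6).
Vertex (6, 7); 4p = -18 so p = -9/2. Opens left.
Focus is p units from the vertex along the axis: (h + p, k).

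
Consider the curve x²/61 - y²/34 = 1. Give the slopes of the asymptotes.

√2074/61 and -√2074/61

Center (0, 0). The positive term is the x-term, so the transverse axis is horizontal; a² = 61, b² = 34.
For a horizontal hyperbola the asymptotes have slope ±b/a.
Here that is ±√34/√61 = ±√2074/61.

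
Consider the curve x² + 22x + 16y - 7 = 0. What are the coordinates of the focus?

(-11, 4)

Only x is squared. Complete the square in x: (x + 11)² = -16(y - 8).
Vertex (-11, 8); 4p = -16 so p = -4. Opens down.
Focus is p units from the vertex along the axis: (h, k + p).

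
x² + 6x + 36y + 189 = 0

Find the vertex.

Only x is squared. Complete the square in x: (x + 3)² = -36(y + 5).
Vertex (-3, -5); 4p = -36 so p = -9. Opens down.

(-3, -5)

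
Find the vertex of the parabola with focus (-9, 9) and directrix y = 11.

The vertex is the midpoint between the focus and the directrix along the axis of symmetry.
Axis is vertical (directrix is horizontal). Vertex y-coordinate = (9 + 11)/2 = 10; x-coordinate = -9.

(-9, 10)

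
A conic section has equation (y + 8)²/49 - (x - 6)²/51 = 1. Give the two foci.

Center (6, -8). The positive term is the y-term, so the transverse axis is vertical; a² = 49, b² = 51.
c² = a² + b² = 49 + 51 = 100, so c = 10.
Foci lie on the vertical axis through the center: (h, k ± c).

(6, -18) and (6, 2)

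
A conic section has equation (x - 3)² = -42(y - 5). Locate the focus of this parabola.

(3, -11/2)

Vertex (3, 5); 4p = -42 so p = -21/2. Opens down.
Focus is p units from the vertex along the axis: (h, k + p).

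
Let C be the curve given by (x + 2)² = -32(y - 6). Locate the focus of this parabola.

(-2, -2)

Vertex (-2, 6); 4p = -32 so p = -8. Opens down.
Focus is p units from the vertex along the axis: (h, k + p).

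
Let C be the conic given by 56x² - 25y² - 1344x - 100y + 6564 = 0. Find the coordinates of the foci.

Collect terms: 56(x² - 24x) -25(y² + 4y) = -6564
Complete the square in x and y: 56(x - 12)² -25(y + 2)² = -6564 + 8064 - 100 = 1400
Divide by 1400: (x - 12)²/25 - (y + 2)²/56 = 1
Hyperbola, center (12, -2), transverse axis horizontal; a² = 25, b² = 56.
c² = a² + b² = 25 + 56 = 81, so c = 9.
Foci lie on the horizontal axis through the center: (h ± c, k).

(3, -2) and (21, -2)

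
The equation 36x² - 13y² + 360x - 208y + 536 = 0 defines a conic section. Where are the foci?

(-5, -15) and (-5, -1)

Collect terms: 36(x² + 10x) -13(y² + 16y) = -536
36(x + 5)² -13(y + 8)² = -536 + 900 - 832 = -468
Divide through by -468 to get (y + 8)²/36 - (x + 5)²/13 = 1.
Hyperbola, center (-5, -8), transverse axis vertical; a² = 36, b² = 13.
c² = a² + b² = 36 + 13 = 49, so c = 7.
Foci lie on the vertical axis through the center: (h, k ± c).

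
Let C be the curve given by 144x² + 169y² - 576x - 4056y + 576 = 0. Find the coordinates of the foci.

(-3, 12) and (7, 12)

Group the x- and y-terms: 144(x² - 4x) + 169(y² - 24y) = -576
Complete the square in x and y: 144(x - 2)² + 169(y - 12)² = -576 + 576 + 24336 = 24336
Divide through by 24336 to get (x - 2)²/169 + (y - 12)²/144 = 1.
Ellipse, center (2, 12), major axis horizontal; a² = 169, b² = 144.
c² = a² - b² = 169 - 144 = 25, so c = 5.
Foci lie on the horizontal axis through the center: (h ± c, k).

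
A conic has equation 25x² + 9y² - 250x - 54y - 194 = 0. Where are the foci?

Collect terms: 25(x² - 10x) + 9(y² - 6y) = 194
Completing the square gives 25(x - 5)² + 9(y - 3)² = 194 + 625 + 81 = 900.
Dividing both sides by 900: (x - 5)²/36 + (y - 3)²/100 = 1
Ellipse, center (5, 3), major axis vertical; a² = 100, b² = 36.
c² = a² - b² = 100 - 36 = 64, so c = 8.
Foci lie on the vertical axis through the center: (h, k ± c).

(5, -5) and (5, 11)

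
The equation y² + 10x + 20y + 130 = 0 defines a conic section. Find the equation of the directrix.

Only y is squared. Complete the square in y: (y + 10)² = -10(x + 3).
Vertex (-3, -10); 4p = -10 so p = -5/2. Opens left.
Directrix is the vertical line x = h − p = -3 − (-5/2) = -1/2.

x = -1/2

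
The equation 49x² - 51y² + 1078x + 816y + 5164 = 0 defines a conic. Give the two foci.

49(x² + 22x) -51(y² - 16y) = -5164
Complete the square in x and y: 49(x + 11)² -51(y - 8)² = -5164 + 5929 - 3264 = -2499
Divide through by -2499 to get (y - 8)²/49 - (x + 11)²/51 = 1.
Hyperbola, center (-11, 8), transverse axis vertical; a² = 49, b² = 51.
c² = a² + b² = 49 + 51 = 100, so c = 10.
Foci lie on the vertical axis through the center: (h, k ± c).

(-11, -2) and (-11, 18)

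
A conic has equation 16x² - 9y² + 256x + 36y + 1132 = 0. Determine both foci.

(-8, -3) and (-8, 7)

Collect terms: 16(x² + 16x) -9(y² - 4y) = -1132
Complete the square: 16(x + 8)² -9(y - 2)² = -1132 + 1024 - 36 = -144
Divide through by -144 to get (y - 2)²/16 - (x + 8)²/9 = 1.
Hyperbola, center (-8, 2), transverse axis vertical; a² = 16, b² = 9.
c² = a² + b² = 16 + 9 = 25, so c = 5.
Foci lie on the vertical axis through the center: (h, k ± c).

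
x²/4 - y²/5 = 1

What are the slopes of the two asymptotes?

√5/2 and -√5/2

Center (0, 0). The positive term is the x-term, so the transverse axis is horizontal; a² = 4, b² = 5.
For a horizontal hyperbola the asymptotes have slope ±b/a.
Here that is ±√5/2.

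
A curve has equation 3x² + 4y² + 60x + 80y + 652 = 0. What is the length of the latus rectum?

6

Group: 3(x² + 20x) + 4(y² + 20y) = -652
Completing the square gives 3(x + 10)² + 4(y + 10)² = -652 + 300 + 400 = 48.
Divide by 48: (x + 10)²/16 + (y + 10)²/12 = 1
Ellipse, center (-10, -10), major axis horizontal; a² = 16, b² = 12.
Latus rectum length = 2b²/a = 2·12/4 = 6.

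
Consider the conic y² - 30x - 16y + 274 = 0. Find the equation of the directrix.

x = -1/2

Only y is squared. Complete the square in y: (y - 8)² = 30(x - 7).
Vertex (7, 8); 4p = 30 so p = 15/2. Opens right.
Directrix is the vertical line x = h − p = 7 − (15/2) = -1/2.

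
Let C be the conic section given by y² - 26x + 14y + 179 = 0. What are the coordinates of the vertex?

Only y is squared. Complete the square in y: (y + 7)² = 26(x - 5).
Vertex (5, -7); 4p = 26 so p = 13/2. Opens right.

(5, -7)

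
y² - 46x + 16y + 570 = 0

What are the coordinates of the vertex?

(11, -8)

Only y is squared. Complete the square in y: (y + 8)² = 46(x - 11).
Vertex (11, -8); 4p = 46 so p = 23/2. Opens right.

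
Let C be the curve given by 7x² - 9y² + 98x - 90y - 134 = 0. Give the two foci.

(-15, -5) and (1, -5)

Collect terms: 7(x² + 14x) -9(y² + 10y) = 134
Complete the square in x and y: 7(x + 7)² -9(y + 5)² = 134 + 343 - 225 = 252
Divide through by 252 to get (x + 7)²/36 - (y + 5)²/28 = 1.
Hyperbola, center (-7, -5), transverse axis horizontal; a² = 36, b² = 28.
c² = a² + b² = 36 + 28 = 64, so c = 8.
Foci lie on the horizontal axis through the center: (h ± c, k).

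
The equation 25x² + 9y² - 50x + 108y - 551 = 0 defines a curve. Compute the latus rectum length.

36/5

25(x² - 2x) + 9(y² + 12y) = 551
Complete the square: 25(x - 1)² + 9(y + 6)² = 551 + 25 + 324 = 900
Dividing both sides by 900: (x - 1)²/36 + (y + 6)²/100 = 1
Ellipse, center (1, -6), major axis vertical; a² = 100, b² = 36.
Latus rectum length = 2b²/a = 2·36/10 = 36/5.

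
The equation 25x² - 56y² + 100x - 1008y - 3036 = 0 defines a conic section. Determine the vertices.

Group: 25(x² + 4x) -56(y² + 18y) = 3036
Completing the square gives 25(x + 2)² -56(y + 9)² = 3036 + 100 - 4536 = -1400.
Dividing both sides by -1400: (y + 9)²/25 - (x + 2)²/56 = 1
Hyperbola, center (-2, -9), transverse axis vertical; a² = 25, b² = 56.
a = 5. Vertices at (h, k ± a).

(-2, -14) and (-2, -4)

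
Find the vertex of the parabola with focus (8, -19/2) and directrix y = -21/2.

The vertex is the midpoint between the focus and the directrix along the axis of symmetry.
Axis is vertical (directrix is horizontal). Vertex y-coordinate = (-19/2 + (-21/2))/2 = -10; x-coordinate = 8.

(8, -10)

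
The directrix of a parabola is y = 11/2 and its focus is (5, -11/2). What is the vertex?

(5, 0)

The vertex is the midpoint between the focus and the directrix along the axis of symmetry.
Axis is vertical (directrix is horizontal). Vertex y-coordinate = (-11/2 + 11/2)/2 = 0; x-coordinate = 5.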